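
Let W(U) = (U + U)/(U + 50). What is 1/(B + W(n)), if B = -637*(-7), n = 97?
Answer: 147/655667 ≈ 0.00022420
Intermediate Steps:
W(U) = 2*U/(50 + U) (W(U) = (2*U)/(50 + U) = 2*U/(50 + U))
B = 4459
1/(B + W(n)) = 1/(4459 + 2*97/(50 + 97)) = 1/(4459 + 2*97/147) = 1/(4459 + 2*97*(1/147)) = 1/(4459 + 194/147) = 1/(655667/147) = 147/655667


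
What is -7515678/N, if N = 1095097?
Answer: -7515678/1095097 ≈ -6.8630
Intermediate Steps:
-7515678/N = -7515678/1095097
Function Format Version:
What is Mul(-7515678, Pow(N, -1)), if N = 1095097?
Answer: Rational(-7515678, 1095097) ≈ -6.8630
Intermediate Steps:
Mul(-7515678, Pow(N, -1)) = Mul(-7515678, Pow(1095097, -1)) = Mul(-7515678, Rational(1, 1095097)) = Rational(-7515678, 1095097)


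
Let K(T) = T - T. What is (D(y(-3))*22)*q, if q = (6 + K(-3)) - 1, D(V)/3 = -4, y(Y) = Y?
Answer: -1320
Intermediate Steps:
K(T) = 0
D(V) = -12 (D(V) = 3*(-4) = -12)
q = 5 (q = (6 + 0) - 1 = 6 - 1 = 5)
(D(y(-3))*22)*q = -12*22*5 = -264*5 = -1320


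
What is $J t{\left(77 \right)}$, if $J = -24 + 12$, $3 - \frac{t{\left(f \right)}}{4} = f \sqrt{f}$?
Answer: $-144 + 3696 \sqrt{77} \approx 32288.0$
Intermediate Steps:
$t{\left(f \right)} = 12 - 4 f^{\frac{3}{2}}$ ($t{\left(f \right)} = 12 - 4 f \sqrt{f} = 12 - 4 f^{\frac{3}{2}}$)
$J = -12$
$J t{\left(77 \right)} = - 12 \left(12 - 4 \cdot 77^{\frac{3}{2}}\right) = - 12 \left(12 - 4 \cdot 77 \sqrt{77}\right) = - 12 \left(12 - 308 \sqrt{77}\right) = -144 + 3696 \sqrt{77}$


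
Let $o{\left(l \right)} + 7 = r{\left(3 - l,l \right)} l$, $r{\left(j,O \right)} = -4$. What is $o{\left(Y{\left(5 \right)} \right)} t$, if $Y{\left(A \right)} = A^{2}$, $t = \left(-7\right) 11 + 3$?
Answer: $7918$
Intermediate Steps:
$t = -74$ ($t = -77 + 3 = -74$)
$o{\left(l \right)} = -7 - 4 l$
$o{\left(Y{\left(5 \right)} \right)} t = \left(-7 - 4 \cdot 5^{2}\right) \left(-74\right) = \left(-7 - 100\right) \left(-74\right) = \left(-107\right) \left(-74\right) = 7918$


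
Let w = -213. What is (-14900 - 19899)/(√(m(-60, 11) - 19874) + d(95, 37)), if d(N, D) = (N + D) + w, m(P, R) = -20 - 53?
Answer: 939573/8836 + 34799*I*√19947/26508 ≈ 106.33 + 185.41*I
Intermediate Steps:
m(P, R) = -73
d(N, D) = -213 + D + N (d(N, D) = (N + D) - 213 = (D + N) - 213 = -213 + D + N)
(-14900 - 19899)/(√(m(-60, 11) - 19874) + d(95, 37)) = (-14900 - 19899)/(√(-73 - 19874) + (-213 + 37 + 95)) = -34799/(√(-19947) - 81) = -34799/(I*√19947 - 81) = -34799/(-81 + I*√19947)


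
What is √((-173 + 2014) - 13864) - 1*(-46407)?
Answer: 46407 + I*√12023 ≈ 46407.0 + 109.65*I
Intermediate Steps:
√((-173 + 2014) - 13864) - 1*(-46407) = √(1841 - 13864) + 46407 = √(-12023) + 46407 = I*√12023 + 46407 = 46407 + I*√12023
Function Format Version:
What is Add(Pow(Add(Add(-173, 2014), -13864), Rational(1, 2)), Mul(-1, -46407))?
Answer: Add(46407, Mul(I, Pow(12023, Rational(1, 2)))) ≈ Add(46407., Mul(109.65, I))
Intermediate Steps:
Add(Pow(Add(Add(-173, 2014), -13864), Rational(1, 2)), Mul(-1, -46407)) = Add(Pow(Add(1841, -13864), Rational(1, 2)), 46407) = Add(Pow(-12023, Rational(1, 2)), 46407) = Add(Mul(I, Pow(12023, Rational(1, 2))), 46407) = Add(46407, Mul(I, Pow(12023, Rational(1, 2))))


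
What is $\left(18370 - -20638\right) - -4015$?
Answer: $43023$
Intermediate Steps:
$\left(18370 - -20638\right) - -4015 = \left(18370 + 20638\right) + 4015 = 39008 + 4015 = 43023$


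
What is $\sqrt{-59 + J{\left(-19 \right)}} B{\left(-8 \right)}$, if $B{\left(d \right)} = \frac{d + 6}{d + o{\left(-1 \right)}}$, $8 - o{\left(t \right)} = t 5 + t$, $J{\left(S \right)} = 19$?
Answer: $- \frac{2 i \sqrt{10}}{3} \approx - 2.1082 i$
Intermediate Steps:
$o{\left(t \right)} = 8 - 6 t$ ($o{\left(t \right)} = 8 - \left(t 5 + t\right) = 8 - \left(5 t + t\right) = 8 - 6 t$)
$B{\left(d \right)} = \frac{6 + d}{14 + d}$ ($B{\left(d \right)} = \frac{d + 6}{d + \left(8 - -6\right)} = \frac{6 + d}{d + \left(8 + 6\right)} = \frac{6 + d}{d + 14} = \frac{6 + d}{14 + d}$)
$\sqrt{-59 + J{\left(-19 \right)}} B{\left(-8 \right)} = \sqrt{-59 + 19} \frac{6 - 8}{14 - 8} = \sqrt{-40} \cdot \frac{1}{6} \left(-2\right) = 2 i \sqrt{10} \cdot \frac{1}{6} \left(-2\right) = 2 i \sqrt{10} \left(- \frac{1}{3}\right) = - \frac{2 i \sqrt{10}}{3}$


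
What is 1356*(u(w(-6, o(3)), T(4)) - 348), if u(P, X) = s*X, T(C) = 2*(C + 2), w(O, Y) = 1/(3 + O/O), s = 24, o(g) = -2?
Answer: -81360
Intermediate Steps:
w(O, Y) = ¼ (w(O, Y) = 1/(3 + 1) = 1/4 = ¼)
T(C) = 4 + 2*C (T(C) = 2*(2 + C) = 4 + 2*C)
u(P, X) = 24*X
1356*(u(w(-6, o(3)), T(4)) - 348) = 1356*(24*(4 + 2*4) - 348) = 1356*(24*(4 + 8) - 348) = 1356*(24*12 - 348) = 1356*(288 - 348) = 1356*(-60) = -81360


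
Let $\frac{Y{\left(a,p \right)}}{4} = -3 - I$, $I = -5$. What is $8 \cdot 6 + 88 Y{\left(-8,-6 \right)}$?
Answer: $752$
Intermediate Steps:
$Y{\left(a,p \right)} = 8$ ($Y{\left(a,p \right)} = 4 \left(-3 - -5\right) = 4 \left(-3 + 5\right) = 4 \cdot 2 = 8$)
$8 \cdot 6 + 88 Y{\left(-8,-6 \right)} = 8 \cdot 6 + 88 \cdot 8 = 48 + 704 = 752$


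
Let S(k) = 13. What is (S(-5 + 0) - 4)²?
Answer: 81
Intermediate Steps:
(S(-5 + 0) - 4)² = (13 - 4)² = 9² = 81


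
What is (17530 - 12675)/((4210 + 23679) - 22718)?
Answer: 4855/5171 ≈ 0.93889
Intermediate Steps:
(17530 - 12675)/((4210 + 23679) - 22718) = 4855/(27889 - 22718) = 4855/5171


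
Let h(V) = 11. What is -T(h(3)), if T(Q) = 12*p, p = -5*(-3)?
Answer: -180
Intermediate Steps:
p = 15
T(Q) = 180 (T(Q) = 12*15 = 180)
-T(h(3)) = -1*180 = -180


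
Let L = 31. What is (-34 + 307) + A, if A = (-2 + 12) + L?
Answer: 314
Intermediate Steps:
A = 41 (A = (-2 + 12) + 31 = 10 + 31 = 41)
(-34 + 307) + A = (-34 + 307) + 41 = 273 + 41 = 314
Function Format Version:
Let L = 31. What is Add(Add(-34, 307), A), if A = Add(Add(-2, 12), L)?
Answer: 314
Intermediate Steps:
A = 41 (A = Add(Add(-2, 12), 31) = Add(10, 31) = 41)
Add(Add(-34, 307), A) = Add(Add(-34, 307), 41) = Add(273, 41) = 314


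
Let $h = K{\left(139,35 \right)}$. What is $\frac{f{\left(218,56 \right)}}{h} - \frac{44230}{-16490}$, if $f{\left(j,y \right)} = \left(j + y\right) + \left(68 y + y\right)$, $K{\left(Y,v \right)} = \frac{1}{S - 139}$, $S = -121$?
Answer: $- \frac{1774121697}{1649} \approx -1.0759 \cdot 10^{6}$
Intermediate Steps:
$K{\left(Y,v \right)} = - \frac{1}{260}$ ($K{\left(Y,v \right)} = \frac{1}{-121 - 139} = \frac{1}{-260} = - \frac{1}{260}$)
$h = - \frac{1}{260} \approx -0.0038462$
$f{\left(j,y \right)} = j + 70 y$ ($f{\left(j,y \right)} = \left(j + y\right) + 69 y = j + 70 y$)
$\frac{f{\left(218,56 \right)}}{h} - \frac{44230}{-16490} = \frac{218 + 70 \cdot 56}{- \frac{1}{260}} - \frac{44230}{-16490} = \left(218 + 3920\right) \left(-260\right) - - \frac{4423}{1649} = 4138 \left(-260\right) + \frac{4423}{1649} = -1075880 + \frac{4423}{1649} = - \frac{1774121697}{1649}$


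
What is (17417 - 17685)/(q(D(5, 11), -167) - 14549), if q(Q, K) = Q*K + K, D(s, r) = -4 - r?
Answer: 268/12211 ≈ 0.021947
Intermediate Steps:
q(Q, K) = K + K*Q (q(Q, K) = K*Q + K = K + K*Q)
(17417 - 17685)/(q(D(5, 11), -167) - 14549) = (17417 - 17685)/(-167*(1 + (-4 - 1*11)) - 14549) = -268/(-167*(1 + (-4 - 11)) - 14549) = -268/(-167*(1 - 15) - 14549) = -268/(-167*(-14) - 14549) = -268/(2338 - 14549) = -268/(-12211) = -268*(-1/12211) = 268/12211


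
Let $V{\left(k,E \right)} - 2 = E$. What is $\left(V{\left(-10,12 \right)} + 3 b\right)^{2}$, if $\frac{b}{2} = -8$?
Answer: $1156$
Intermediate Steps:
$b = -16$ ($b = 2 \left(-8\right) = -16$)
$V{\left(k,E \right)} = 2 + E$
$\left(V{\left(-10,12 \right)} + 3 b\right)^{2} = \left(\left(2 + 12\right) + 3 \left(-16\right)\right)^{2} = \left(14 - 48\right)^{2} = \left(-34\right)^{2} = 1156$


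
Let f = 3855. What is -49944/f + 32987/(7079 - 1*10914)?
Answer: -4249335/197119 ≈ -21.557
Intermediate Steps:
-49944/f + 32987/(7079 - 1*10914) = -49944/3855 + 32987/(7079 - 1*10914) = -49944*1/3855 + 32987/(7079 - 10914) = -16648/1285 + 32987/(-3835) = -16648/1285 + 32987*(-1/3835) = -16648/1285 - 32987/3835 = -4249335/197119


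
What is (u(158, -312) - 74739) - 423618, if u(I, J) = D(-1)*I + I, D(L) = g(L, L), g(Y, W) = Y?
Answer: -498357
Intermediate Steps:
D(L) = L
u(I, J) = 0 (u(I, J) = -I + I = 0)
(u(158, -312) - 74739) - 423618 = (0 - 74739) - 423618 = -74739 - 423618 = -498357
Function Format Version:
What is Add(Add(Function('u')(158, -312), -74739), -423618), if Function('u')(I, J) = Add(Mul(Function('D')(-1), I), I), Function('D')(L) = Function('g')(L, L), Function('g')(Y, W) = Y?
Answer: -498357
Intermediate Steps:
Function('D')(L) = L
Function('u')(I, J) = 0 (Function('u')(I, J) = Add(Mul(-1, I), I) = 0)
Add(Add(Function('u')(158, -312), -74739), -423618) = Add(Add(0, -74739), -423618) = Add(-74739, -423618) = -498357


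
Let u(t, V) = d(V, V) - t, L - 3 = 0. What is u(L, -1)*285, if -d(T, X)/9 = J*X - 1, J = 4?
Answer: 11970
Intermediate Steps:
d(T, X) = 9 - 36*X (d(T, X) = -9*(4*X - 1) = -9*(-1 + 4*X) = 9 - 36*X)
L = 3 (L = 3 + 0 = 3)
u(t, V) = 9 - t - 36*V (u(t, V) = (9 - 36*V) - t = 9 - t - 36*V)
u(L, -1)*285 = (9 - 1*3 - 36*(-1))*285 = (9 - 3 + 36)*285 = 42*285 = 11970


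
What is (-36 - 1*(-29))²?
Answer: 49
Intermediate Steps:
(-36 - 1*(-29))² = (-36 + 29)² = (-7)² = 49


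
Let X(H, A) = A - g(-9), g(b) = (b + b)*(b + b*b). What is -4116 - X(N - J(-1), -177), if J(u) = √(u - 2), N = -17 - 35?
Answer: -5235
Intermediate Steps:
N = -52
J(u) = √(-2 + u)
g(b) = 2*b*(b + b²) (g(b) = (2*b)*(b + b²) = 2*b*(b + b²))
X(H, A) = 1296 + A (X(H, A) = A - 2*(-9)²*(1 - 9) = A - 2*81*(-8) = A - 1*(-1296) = A + 1296 = 1296 + A)
-4116 - X(N - J(-1), -177) = -4116 - (1296 - 177) = -4116 - 1*1119 = -4116 - 1119 = -5235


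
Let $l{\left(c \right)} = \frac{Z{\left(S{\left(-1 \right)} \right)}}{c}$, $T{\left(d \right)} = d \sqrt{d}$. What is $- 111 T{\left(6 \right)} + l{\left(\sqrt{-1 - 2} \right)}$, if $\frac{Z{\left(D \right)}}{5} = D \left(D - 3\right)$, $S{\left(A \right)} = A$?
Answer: $- 666 \sqrt{6} - \frac{20 i \sqrt{3}}{3} \approx -1631.4 - 11.547 i$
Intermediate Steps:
$Z{\left(D \right)} = 5 D \left(-3 + D\right)$ ($Z{\left(D \right)} = 5 D \left(D - 3\right) = 5 D \left(-3 + D\right)$)
$T{\left(d \right)} = d^{\frac{3}{2}}$
$l{\left(c \right)} = \frac{20}{c}$ ($l{\left(c \right)} = \frac{5 \left(-1\right) \left(-3 - 1\right)}{c} = \frac{5 \left(-1\right) \left(-4\right)}{c} = \frac{20}{c}$)
$- 111 T{\left(6 \right)} + l{\left(\sqrt{-1 - 2} \right)} = - 111 \cdot 6^{\frac{3}{2}} + \frac{20}{\sqrt{-1 - 2}} = - 111 \cdot 6 \sqrt{6} + \frac{20}{\sqrt{-3}} = - 666 \sqrt{6} + \frac{20}{i \sqrt{3}} = - 666 \sqrt{6} + 20 \left(- \frac{i \sqrt{3}}{3}\right) = - 666 \sqrt{6} - \frac{20 i \sqrt{3}}{3}$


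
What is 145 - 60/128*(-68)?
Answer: 1415/8 ≈ 176.88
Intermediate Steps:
145 - 60/128*(-68) = 145 - 60*1/128*(-68) = 145 - 15/32*(-68) = 145 + 255/8 = 1415/8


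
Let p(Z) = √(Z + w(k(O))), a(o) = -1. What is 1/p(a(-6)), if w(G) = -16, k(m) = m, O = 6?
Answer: -I*√17/17 ≈ -0.24254*I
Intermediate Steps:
p(Z) = √(-16 + Z) (p(Z) = √(Z - 16) = √(-16 + Z))
1/p(a(-6)) = 1/(√(-16 - 1)) = 1/(√(-17)) = 1/(I*√17) = -I*√17/17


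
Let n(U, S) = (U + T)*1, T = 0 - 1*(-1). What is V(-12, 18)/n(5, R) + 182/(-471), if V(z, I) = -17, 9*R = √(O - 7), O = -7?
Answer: -1011/314 ≈ -3.2197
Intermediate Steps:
T = 1 (T = 0 + 1 = 1)
R = I*√14/9 (R = √(-7 - 7)/9 = √(-14)/9 = (I*√14)/9 = I*√14/9 ≈ 0.41574*I)
n(U, S) = 1 + U (n(U, S) = (U + 1)*1 = (1 + U)*1 = 1 + U)
V(-12, 18)/n(5, R) + 182/(-471) = -17/(1 + 5) + 182/(-471) = -17/6 + 182*(-1/471) = -17*⅙ - 182/471 = -17/6 - 182/471 = -1011/314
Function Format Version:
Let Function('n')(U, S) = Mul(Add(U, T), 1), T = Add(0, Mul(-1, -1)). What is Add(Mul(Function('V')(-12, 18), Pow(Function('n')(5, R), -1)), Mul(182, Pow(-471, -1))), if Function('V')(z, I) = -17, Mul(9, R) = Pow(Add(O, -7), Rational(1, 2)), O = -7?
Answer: Rational(-1011, 314) ≈ -3.2197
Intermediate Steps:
T = 1 (T = Add(0, 1) = 1)
R = Mul(Rational(1, 9), I, Pow(14, Rational(1, 2))) (R = Mul(Rational(1, 9), Pow(Add(-7, -7), Rational(1, 2))) = Mul(Rational(1, 9), Pow(-14, Rational(1, 2))) = Mul(Rational(1, 9), Mul(I, Pow(14, Rational(1, 2)))) = Mul(Rational(1, 9), I, Pow(14, Rational(1, 2))) ≈ Mul(0.41574, I))
Function('n')(U, S) = Add(1, U) (Function('n')(U, S) = Mul(Add(U, 1), 1) = Mul(Add(1, U), 1) = Add(1, U))
Add(Mul(Function('V')(-12, 18), Pow(Function('n')(5, R), -1)), Mul(182, Pow(-471, -1))) = Add(Mul(-17, Pow(Add(1, 5), -1)), Mul(182, Pow(-471, -1))) = Add(Mul(-17, Pow(6, -1)), Mul(182, Rational(-1, 471))) = Add(Mul(-17, Rational(1, 6)), Rational(-182, 471)) = Add(Rational(-17, 6), Rational(-182, 471)) = Rational(-1011, 314)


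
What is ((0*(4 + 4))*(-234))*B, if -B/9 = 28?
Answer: 0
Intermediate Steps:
B = -252 (B = -9*28 = -252)
((0*(4 + 4))*(-234))*B = ((0*(4 + 4))*(-234))*(-252) = ((0*8)*(-234))*(-252) = (0*(-234))*(-252) = 0*(-252) = 0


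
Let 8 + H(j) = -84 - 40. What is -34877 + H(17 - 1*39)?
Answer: -35009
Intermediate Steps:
H(j) = -132 (H(j) = -8 + (-84 - 40) = -8 - 124 = -132)
-34877 + H(17 - 1*39) = -34877 - 132 = -35009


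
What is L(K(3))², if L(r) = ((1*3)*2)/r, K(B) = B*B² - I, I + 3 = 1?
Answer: 36/841 ≈ 0.042806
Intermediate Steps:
I = -2 (I = -3 + 1 = -2)
K(B) = 2 + B³ (K(B) = B*B² - 1*(-2) = B³ + 2 = 2 + B³)
L(r) = 6/r (L(r) = (3*2)/r = 6/r)
L(K(3))² = (6/(2 + 3³))² = (6/(2 + 27))² = (6/29)² = 36/841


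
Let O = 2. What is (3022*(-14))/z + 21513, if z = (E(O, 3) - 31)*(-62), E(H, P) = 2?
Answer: 19319033/899 ≈ 21489.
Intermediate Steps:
z = 1798 (z = (2 - 31)*(-62) = -29*(-62) = 1798)
(3022*(-14))/z + 21513 = (3022*(-14))/1798 + 21513 = -42308*1/1798 + 21513 = -21154/899 + 21513 = 19319033/899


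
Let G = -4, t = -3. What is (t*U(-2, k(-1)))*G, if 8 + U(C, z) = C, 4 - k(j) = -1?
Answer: -120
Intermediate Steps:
k(j) = 5 (k(j) = 4 - 1*(-1) = 4 + 1 = 5)
U(C, z) = -8 + C
(t*U(-2, k(-1)))*G = -3*(-8 - 2)*(-4) = -3*(-10)*(-4) = 30*(-4) = -120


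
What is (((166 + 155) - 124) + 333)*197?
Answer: 104410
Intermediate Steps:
(((166 + 155) - 124) + 333)*197 = ((321 - 124) + 333)*197 = (197 + 333)*197 = 530*197 = 104410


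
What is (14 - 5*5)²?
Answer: 121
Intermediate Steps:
(14 - 5*5)² = (14 - 25)² = (-11)² = 121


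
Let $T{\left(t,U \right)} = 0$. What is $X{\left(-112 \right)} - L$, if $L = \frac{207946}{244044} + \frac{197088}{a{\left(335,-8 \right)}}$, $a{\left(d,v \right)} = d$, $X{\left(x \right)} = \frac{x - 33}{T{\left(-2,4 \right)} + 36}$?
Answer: $- \frac{16165698569}{27251580} \approx -593.2$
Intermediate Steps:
$X{\left(x \right)} = - \frac{11}{12} + \frac{x}{36}$ ($X{\left(x \right)} = \frac{x - 33}{0 + 36} = \frac{-33 + x}{36} = \left(-33 + x\right) \frac{1}{36} = - \frac{11}{12} + \frac{x}{36}$)
$L = \frac{24083902891}{40877370}$ ($L = \frac{207946}{244044} + \frac{197088}{335} = 207946 \cdot \frac{1}{244044} + 197088 \cdot \frac{1}{335} = \frac{103973}{122022} + \frac{197088}{335} = \frac{24083902891}{40877370} \approx 589.17$)
$X{\left(-112 \right)} - L = \left(- \frac{11}{12} + \frac{1}{36} \left(-112\right)\right) - \frac{24083902891}{40877370} = \left(- \frac{11}{12} - \frac{28}{9}\right) - \frac{24083902891}{40877370} = - \frac{145}{36} - \frac{24083902891}{40877370} = - \frac{16165698569}{27251580}$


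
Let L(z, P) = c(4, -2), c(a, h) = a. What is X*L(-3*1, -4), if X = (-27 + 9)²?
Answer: 1296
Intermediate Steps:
X = 324 (X = (-18)² = 324)
L(z, P) = 4
X*L(-3*1, -4) = 324*4 = 1296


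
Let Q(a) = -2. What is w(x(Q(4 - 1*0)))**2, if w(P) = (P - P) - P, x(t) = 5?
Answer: 25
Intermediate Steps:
w(P) = -P (w(P) = 0 - P = -P)
w(x(Q(4 - 1*0)))**2 = (-1*5)**2 = (-5)**2 = 25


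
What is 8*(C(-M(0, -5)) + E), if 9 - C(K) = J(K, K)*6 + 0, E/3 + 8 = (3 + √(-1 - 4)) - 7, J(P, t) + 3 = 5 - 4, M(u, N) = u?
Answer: -120 + 24*I*√5 ≈ -120.0 + 53.666*I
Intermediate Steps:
J(P, t) = -2 (J(P, t) = -3 + (5 - 4) = -3 + 1 = -2)
E = -36 + 3*I*√5 (E = -24 + 3*((3 + √(-1 - 4)) - 7) = -24 + 3*((3 + √(-5)) - 7) = -24 + 3*((3 + I*√5) - 7) = -24 + 3*(-4 + I*√5) = -24 + (-12 + 3*I*√5) = -36 + 3*I*√5 ≈ -36.0 + 6.7082*I)
C(K) = 21 (C(K) = 9 - (-2*6 + 0) = 9 - (-12 + 0) = 9 - 1*(-12) = 9 + 12 = 21)
8*(C(-M(0, -5)) + E) = 8*(21 + (-36 + 3*I*√5)) = 8*(-15 + 3*I*√5) = -120 + 24*I*√5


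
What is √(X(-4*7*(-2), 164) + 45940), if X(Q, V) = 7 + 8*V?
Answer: 3*√5251 ≈ 217.39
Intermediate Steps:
√(X(-4*7*(-2), 164) + 45940) = √((7 + 8*164) + 45940) = √((7 + 1312) + 45940) = √(1319 + 45940) = √47259 = 3*√5251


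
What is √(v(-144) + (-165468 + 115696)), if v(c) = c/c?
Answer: I*√49771 ≈ 223.09*I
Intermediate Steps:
v(c) = 1
√(v(-144) + (-165468 + 115696)) = √(1 + (-165468 + 115696)) = √(1 - 49772) = √(-49771) = I*√49771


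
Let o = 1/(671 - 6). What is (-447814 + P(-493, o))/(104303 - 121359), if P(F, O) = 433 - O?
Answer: 148754183/5671120 ≈ 26.230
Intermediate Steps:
o = 1/665 ≈ 0.0015038
(-447814 + P(-493, o))/(104303 - 121359) = (-447814 + (433 - 1*1/665))/(104303 - 121359) = (-447814 + (433 - 1/665))/(-17056) = (-447814 + 287944/665)*(-1/17056) = -297508366/665*(-1/17056) = 148754183/5671120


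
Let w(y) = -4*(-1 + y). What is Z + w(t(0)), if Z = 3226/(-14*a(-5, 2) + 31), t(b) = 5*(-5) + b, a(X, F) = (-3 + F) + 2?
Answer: 4994/17 ≈ 293.76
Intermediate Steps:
a(X, F) = -1 + F
t(b) = -25 + b
w(y) = 4 - 4*y
Z = 3226/17 (Z = 3226/(-14*(-1 + 2) + 31) = 3226/(-14*1 + 31) = 3226/(-14 + 31) = 3226/17 ≈ 189.76)
Z + w(t(0)) = 3226/17 + (4 - 4*(-25 + 0)) = 3226/17 + (4 - 4*(-25)) = 3226/17 + (4 + 100) = 3226/17 + 104 = 4994/17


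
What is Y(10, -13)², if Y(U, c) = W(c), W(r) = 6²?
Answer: 1296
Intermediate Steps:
W(r) = 36
Y(U, c) = 36
Y(10, -13)² = 36² = 1296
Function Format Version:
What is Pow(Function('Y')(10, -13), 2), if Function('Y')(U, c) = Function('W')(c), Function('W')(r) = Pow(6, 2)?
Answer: 1296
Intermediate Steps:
Function('W')(r) = 36
Function('Y')(U, c) = 36
Pow(Function('Y')(10, -13), 2) = Pow(36, 2) = 1296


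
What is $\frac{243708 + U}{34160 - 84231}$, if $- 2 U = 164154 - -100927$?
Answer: $- \frac{222335}{100142} \approx -2.2202$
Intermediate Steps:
$U = - \frac{265081}{2}$ ($U = - \frac{164154 - -100927}{2} = - \frac{164154 + 100927}{2} = \left(- \frac{1}{2}\right) 265081 = - \frac{265081}{2} \approx -1.3254 \cdot 10^{5}$)
$\frac{243708 + U}{34160 - 84231} = \frac{243708 - \frac{265081}{2}}{34160 - 84231} = \frac{222335}{2 \left(-50071\right)} = \frac{222335}{2} \left(- \frac{1}{50071}\right) = - \frac{222335}{100142}$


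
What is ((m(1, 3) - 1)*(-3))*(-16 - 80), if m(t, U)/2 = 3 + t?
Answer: 2016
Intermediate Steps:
m(t, U) = 6 + 2*t (m(t, U) = 2*(3 + t) = 6 + 2*t)
((m(1, 3) - 1)*(-3))*(-16 - 80) = (((6 + 2*1) - 1)*(-3))*(-16 - 80) = (((6 + 2) - 1)*(-3))*(-96) = ((8 - 1)*(-3))*(-96) = (7*(-3))*(-96) = -21*(-96) = 2016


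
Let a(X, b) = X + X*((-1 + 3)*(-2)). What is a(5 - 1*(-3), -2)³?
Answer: -13824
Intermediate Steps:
a(X, b) = -3*X (a(X, b) = X + X*(2*(-2)) = X + X*(-4) = X - 4*X = -3*X)
a(5 - 1*(-3), -2)³ = (-3*(5 - 1*(-3)))³ = (-3*(5 + 3))³ = (-3*8)³ = (-24)³ = -13824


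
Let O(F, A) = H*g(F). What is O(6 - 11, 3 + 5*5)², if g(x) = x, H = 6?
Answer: 900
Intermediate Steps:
O(F, A) = 6*F
O(6 - 11, 3 + 5*5)² = (6*(6 - 11))² = (6*(-5))² = (-30)² = 900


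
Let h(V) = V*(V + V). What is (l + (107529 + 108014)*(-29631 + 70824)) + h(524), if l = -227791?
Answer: 8879184160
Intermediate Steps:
h(V) = 2*V**2 (h(V) = V*(2*V) = 2*V**2)
(l + (107529 + 108014)*(-29631 + 70824)) + h(524) = (-227791 + (107529 + 108014)*(-29631 + 70824)) + 2*524**2 = (-227791 + 215543*41193) + 2*274576 = (-227791 + 8878862799) + 549152 = 8878635008 + 549152 = 8879184160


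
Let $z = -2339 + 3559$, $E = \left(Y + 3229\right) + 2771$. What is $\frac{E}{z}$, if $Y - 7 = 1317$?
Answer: $\frac{1831}{305} \approx 6.0033$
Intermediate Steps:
$Y = 1324$ ($Y = 7 + 1317 = 1324$)
$E = 7324$ ($E = \left(1324 + 3229\right) + 2771 = 4553 + 2771 = 7324$)
$z = 1220$
$\frac{E}{z} = \frac{7324}{1220} = 7324 \cdot \frac{1}{1220} = \frac{1831}{305}$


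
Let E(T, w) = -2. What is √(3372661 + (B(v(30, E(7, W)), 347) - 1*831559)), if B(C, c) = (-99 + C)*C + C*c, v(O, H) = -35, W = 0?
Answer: √2533647 ≈ 1591.7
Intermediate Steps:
B(C, c) = C*c + C*(-99 + C) (B(C, c) = C*(-99 + C) + C*c = C*c + C*(-99 + C))
√(3372661 + (B(v(30, E(7, W)), 347) - 1*831559)) = √(3372661 + (-35*(-99 - 35 + 347) - 1*831559)) = √(3372661 + (-35*213 - 831559)) = √(3372661 + (-7455 - 831559)) = √(3372661 - 839014) = √2533647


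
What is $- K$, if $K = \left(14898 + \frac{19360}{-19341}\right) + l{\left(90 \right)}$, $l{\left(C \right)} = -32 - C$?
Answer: $- \frac{285763256}{19341} \approx -14775.0$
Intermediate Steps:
$K = \frac{285763256}{19341}$ ($K = \left(14898 + \frac{19360}{-19341}\right) - 122 = \left(14898 + 19360 \left(- \frac{1}{19341}\right)\right) - 122 = \left(14898 - \frac{19360}{19341}\right) - 122 = \frac{288122858}{19341} - 122 = \frac{285763256}{19341} \approx 14775.0$)
$- K = \left(-1\right) \frac{285763256}{19341} = - \frac{285763256}{19341}$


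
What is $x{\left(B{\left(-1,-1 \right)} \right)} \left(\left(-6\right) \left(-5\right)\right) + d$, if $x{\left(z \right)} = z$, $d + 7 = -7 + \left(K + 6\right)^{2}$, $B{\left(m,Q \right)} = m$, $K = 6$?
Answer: $100$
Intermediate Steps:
$d = 130$ ($d = -7 - \left(7 - \left(6 + 6\right)^{2}\right) = -7 - \left(7 - 12^{2}\right) = -7 + \left(-7 + 144\right) = -7 + 137 = 130$)
$x{\left(B{\left(-1,-1 \right)} \right)} \left(\left(-6\right) \left(-5\right)\right) + d = - \left(-6\right) \left(-5\right) + 130 = \left(-1\right) 30 + 130 = -30 + 130 = 100$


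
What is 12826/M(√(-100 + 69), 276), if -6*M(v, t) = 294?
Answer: -12826/49 ≈ -261.75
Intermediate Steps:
M(v, t) = -49 (M(v, t) = -⅙*294 = -49)
12826/M(√(-100 + 69), 276) = 12826/(-49) = 12826*(-1/49) = -12826/49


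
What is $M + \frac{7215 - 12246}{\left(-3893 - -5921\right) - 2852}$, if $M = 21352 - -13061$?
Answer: $\frac{28361343}{824} \approx 34419.0$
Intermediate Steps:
$M = 34413$ ($M = 21352 + 13061 = 34413$)
$M + \frac{7215 - 12246}{\left(-3893 - -5921\right) - 2852} = 34413 + \frac{7215 - 12246}{\left(-3893 - -5921\right) - 2852} = 34413 - \frac{5031}{\left(-3893 + 5921\right) - 2852} = 34413 - \frac{5031}{2028 - 2852} = 34413 - \frac{5031}{-824} = 34413 - - \frac{5031}{824} = 34413 + \frac{5031}{824} = \frac{28361343}{824}$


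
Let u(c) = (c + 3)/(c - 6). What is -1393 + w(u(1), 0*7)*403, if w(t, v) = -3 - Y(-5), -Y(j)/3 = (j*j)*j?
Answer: -153727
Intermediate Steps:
Y(j) = -3*j³ (Y(j) = -3*j*j*j = -3*j²*j = -3*j³)
u(c) = (3 + c)/(-6 + c)
w(t, v) = -378 (w(t, v) = -3 - (-3)*(-5)³ = -3 - (-3)*(-125) = -3 - 1*375 = -3 - 375 = -378)
-1393 + w(u(1), 0*7)*403 = -1393 - 378*403 = -1393 - 152334 = -153727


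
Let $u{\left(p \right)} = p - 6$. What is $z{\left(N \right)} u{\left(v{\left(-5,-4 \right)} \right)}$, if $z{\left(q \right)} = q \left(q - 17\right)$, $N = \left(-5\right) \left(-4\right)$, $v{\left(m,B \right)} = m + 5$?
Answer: $-360$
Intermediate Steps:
$v{\left(m,B \right)} = 5 + m$
$u{\left(p \right)} = -6 + p$ ($u{\left(p \right)} = p - 6 = -6 + p$)
$N = 20$
$z{\left(q \right)} = q \left(-17 + q\right)$
$z{\left(N \right)} u{\left(v{\left(-5,-4 \right)} \right)} = 20 \left(-17 + 20\right) \left(-6 + \left(5 - 5\right)\right) = 20 \cdot 3 \left(-6 + 0\right) = 60 \left(-6\right) = -360$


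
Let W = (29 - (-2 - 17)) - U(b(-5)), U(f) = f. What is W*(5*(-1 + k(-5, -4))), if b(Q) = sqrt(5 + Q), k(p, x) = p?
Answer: -1440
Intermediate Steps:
W = 48 (W = (29 - (-2 - 17)) - sqrt(5 - 5) = (29 - 1*(-19)) - sqrt(0) = (29 + 19) - 1*0 = 48 + 0 = 48)
W*(5*(-1 + k(-5, -4))) = 48*(5*(-1 - 5)) = 48*(5*(-6)) = 48*(-30) = -1440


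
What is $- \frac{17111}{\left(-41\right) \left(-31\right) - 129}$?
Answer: $- \frac{17111}{1142} \approx -14.983$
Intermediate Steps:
$- \frac{17111}{\left(-41\right) \left(-31\right) - 129} = - \frac{17111}{1271 - 129} = - \frac{17111}{1142}$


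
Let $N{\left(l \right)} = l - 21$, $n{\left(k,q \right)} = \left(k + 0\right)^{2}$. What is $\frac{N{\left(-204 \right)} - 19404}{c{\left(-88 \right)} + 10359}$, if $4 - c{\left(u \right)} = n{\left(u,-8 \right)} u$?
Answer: $- \frac{19629}{691835} \approx -0.028372$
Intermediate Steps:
$n{\left(k,q \right)} = k^{2}$
$N{\left(l \right)} = -21 + l$
$c{\left(u \right)} = 4 - u^{3}$ ($c{\left(u \right)} = 4 - u^{2} u = 4 - u^{3}$)
$\frac{N{\left(-204 \right)} - 19404}{c{\left(-88 \right)} + 10359} = \frac{\left(-21 - 204\right) - 19404}{\left(4 - \left(-88\right)^{3}\right) + 10359} = \frac{-225 - 19404}{\left(4 - -681472\right) + 10359} = - \frac{19629}{\left(4 + 681472\right) + 10359} = - \frac{19629}{681476 + 10359} = - \frac{19629}{691835}$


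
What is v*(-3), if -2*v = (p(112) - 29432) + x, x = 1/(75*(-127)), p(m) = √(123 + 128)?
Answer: -280339801/6350 + 3*√251/2 ≈ -44124.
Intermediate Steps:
p(m) = √251
x = -1/9525 (x = 1/(-9525) = -1/9525 ≈ -0.00010499)
v = 280339801/19050 - √251/2 (v = -((√251 - 29432) - 1/9525)/2 = -((-29432 + √251) - 1/9525)/2 = -(-280339801/9525 + √251)/2 = 280339801/19050 - √251/2 ≈ 14708.)
v*(-3) = (280339801/19050 - √251/2)*(-3) = -280339801/6350 + 3*√251/2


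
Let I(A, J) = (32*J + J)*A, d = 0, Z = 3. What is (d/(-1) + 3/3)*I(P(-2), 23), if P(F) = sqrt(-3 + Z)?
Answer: 0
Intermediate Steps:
P(F) = 0 (P(F) = sqrt(-3 + 3) = sqrt(0) = 0)
I(A, J) = 33*A*J (I(A, J) = (33*J)*A = 33*A*J)
(d/(-1) + 3/3)*I(P(-2), 23) = (0/(-1) + 3/3)*(33*0*23) = (0*(-1) + 3*(1/3))*0 = (0 + 1)*0 = 1*0 = 0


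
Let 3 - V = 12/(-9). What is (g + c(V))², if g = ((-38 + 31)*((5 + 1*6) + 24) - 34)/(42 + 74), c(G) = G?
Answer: 450241/121104 ≈ 3.7178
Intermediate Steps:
V = 13/3 (V = 3 - 12/(-9) = 3 - 12*(-1)/9 = 3 - 1*(-4/3) = 3 + 4/3 = 13/3 ≈ 4.3333)
g = -279/116 (g = (-7*((5 + 6) + 24) - 34)/116 = (-7*(11 + 24) - 34)*(1/116) = (-7*35 - 34)*(1/116) = (-245 - 34)*(1/116) = -279*1/116 = -279/116 ≈ -2.4052)
(g + c(V))² = (-279/116 + 13/3)² = (671/348)² = 450241/121104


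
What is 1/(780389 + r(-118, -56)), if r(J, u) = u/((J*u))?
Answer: 118/92085901 ≈ 1.2814e-6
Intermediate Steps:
r(J, u) = 1/J (r(J, u) = u*(1/(J*u)) = 1/J)
1/(780389 + r(-118, -56)) = 1/(780389 + 1/(-118)) = 1/(780389 - 1/118) = 1/(92085901/118) = 118/92085901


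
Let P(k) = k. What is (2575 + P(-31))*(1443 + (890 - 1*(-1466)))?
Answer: 9664656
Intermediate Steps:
(2575 + P(-31))*(1443 + (890 - 1*(-1466))) = (2575 - 31)*(1443 + (890 - 1*(-1466))) = 2544*(1443 + (890 + 1466)) = 2544*(1443 + 2356) = 2544*3799 = 9664656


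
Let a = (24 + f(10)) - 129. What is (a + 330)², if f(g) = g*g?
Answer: 105625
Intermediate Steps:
f(g) = g²
a = -5 (a = (24 + 10²) - 129 = (24 + 100) - 129 = 124 - 129 = -5)
(a + 330)² = (-5 + 330)² = 325² = 105625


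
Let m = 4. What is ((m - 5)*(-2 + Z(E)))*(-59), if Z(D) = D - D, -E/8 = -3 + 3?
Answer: -118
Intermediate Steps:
E = 0 (E = -8*(-3 + 3) = -8*0 = 0)
Z(D) = 0
((m - 5)*(-2 + Z(E)))*(-59) = ((4 - 5)*(-2 + 0))*(-59) = -1*(-2)*(-59) = 2*(-59) = -118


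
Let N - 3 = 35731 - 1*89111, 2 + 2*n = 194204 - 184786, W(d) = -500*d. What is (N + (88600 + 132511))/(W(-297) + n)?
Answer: 83867/76604 ≈ 1.0948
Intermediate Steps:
n = 4708 (n = -1 + (194204 - 184786)/2 = -1 + (1/2)*9418 = -1 + 4709 = 4708)
N = -53377 (N = 3 + (35731 - 1*89111) = 3 + (35731 - 89111) = 3 - 53380 = -53377)
(N + (88600 + 132511))/(W(-297) + n) = (-53377 + (88600 + 132511))/(-500*(-297) + 4708) = (-53377 + 221111)/(148500 + 4708) = 167734/153208 = 167734*(1/153208) = 83867/76604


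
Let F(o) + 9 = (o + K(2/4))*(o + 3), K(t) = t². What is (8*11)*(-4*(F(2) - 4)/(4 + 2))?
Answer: 308/3 ≈ 102.67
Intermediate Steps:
F(o) = -9 + (3 + o)*(¼ + o) (F(o) = -9 + (o + (2/4)²)*(o + 3) = -9 + (o + (2*(¼))²)*(3 + o) = -9 + (o + (½)²)*(3 + o) = -9 + (o + ¼)*(3 + o) = -9 + (¼ + o)*(3 + o) = -9 + (3 + o)*(¼ + o))
(8*11)*(-4*(F(2) - 4)/(4 + 2)) = (8*11)*(-4*((-33/4 + 2² + (13/4)*2) - 4)/(4 + 2)) = 88*(-4*((-33/4 + 4 + 13/2) - 4)/6) = 88*(-4*(9/4 - 4)/6) = 88*(-(-7)/6) = 88*(-4*(-7/24)) = 88*(7/6) = 308/3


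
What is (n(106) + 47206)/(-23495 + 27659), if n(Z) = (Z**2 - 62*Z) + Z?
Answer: 12994/1041 ≈ 12.482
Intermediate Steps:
n(Z) = Z**2 - 61*Z
(n(106) + 47206)/(-23495 + 27659) = (106*(-61 + 106) + 47206)/(-23495 + 27659) = (106*45 + 47206)/4164 = (4770 + 47206)*(1/4164) = 51976*(1/4164) = 12994/1041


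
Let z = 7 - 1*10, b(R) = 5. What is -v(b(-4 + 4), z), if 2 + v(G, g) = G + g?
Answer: 0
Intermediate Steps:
z = -3 (z = 7 - 10 = -3)
v(G, g) = -2 + G + g (v(G, g) = -2 + (G + g) = -2 + G + g)
-v(b(-4 + 4), z) = -(-2 + 5 - 3) = -1*0 = 0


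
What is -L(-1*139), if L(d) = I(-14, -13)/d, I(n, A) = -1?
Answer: -1/139 ≈ -0.0071942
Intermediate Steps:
L(d) = -1/d
-L(-1*139) = -(-1)/((-1*139)) = -(-1)/(-139) = -(-1)*(-1)/139 = -1*1/139 = -1/139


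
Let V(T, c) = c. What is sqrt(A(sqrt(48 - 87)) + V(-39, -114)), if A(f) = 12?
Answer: I*sqrt(102) ≈ 10.1*I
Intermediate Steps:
sqrt(A(sqrt(48 - 87)) + V(-39, -114)) = sqrt(12 - 114) = sqrt(-102) = I*sqrt(102)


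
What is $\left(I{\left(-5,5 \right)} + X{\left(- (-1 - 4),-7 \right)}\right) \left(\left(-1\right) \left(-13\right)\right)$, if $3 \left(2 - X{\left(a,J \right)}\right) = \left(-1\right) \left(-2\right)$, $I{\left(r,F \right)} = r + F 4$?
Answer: $\frac{637}{3} \approx 212.33$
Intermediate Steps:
$I{\left(r,F \right)} = r + 4 F$
$X{\left(a,J \right)} = \frac{4}{3}$ ($X{\left(a,J \right)} = 2 - \frac{\left(-1\right) \left(-2\right)}{3} = 2 - \frac{2}{3} = \frac{4}{3}$)
$\left(I{\left(-5,5 \right)} + X{\left(- (-1 - 4),-7 \right)}\right) \left(\left(-1\right) \left(-13\right)\right) = \left(\left(-5 + 4 \cdot 5\right) + \frac{4}{3}\right) \left(\left(-1\right) \left(-13\right)\right) = \left(\left(-5 + 20\right) + \frac{4}{3}\right) 13 = \left(15 + \frac{4}{3}\right) 13 = \frac{49}{3} \cdot 13 = \frac{637}{3}$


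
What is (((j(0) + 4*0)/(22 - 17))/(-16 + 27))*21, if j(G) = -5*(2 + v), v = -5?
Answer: 63/11 ≈ 5.7273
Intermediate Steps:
j(G) = 15 (j(G) = -5*(2 - 5) = -5*(-3) = 15)
(((j(0) + 4*0)/(22 - 17))/(-16 + 27))*21 = (((15 + 4*0)/(22 - 17))/(-16 + 27))*21 = (((15 + 0)/5)/11)*21 = ((15*(1/5))*(1/11))*21 = (3*(1/11))*21 = (3/11)*21 = 63/11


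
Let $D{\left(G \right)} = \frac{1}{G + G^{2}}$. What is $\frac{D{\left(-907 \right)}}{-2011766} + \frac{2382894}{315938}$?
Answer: $\frac{1969643725318412315}{261146865655668468} \approx 7.5423$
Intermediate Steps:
$\frac{D{\left(-907 \right)}}{-2011766} + \frac{2382894}{315938} = \frac{\frac{1}{-907} \frac{1}{1 - 907}}{-2011766} + \frac{2382894}{315938} = - \frac{1}{907 \left(-906\right)} \left(- \frac{1}{2011766}\right) + 2382894 \cdot \frac{1}{315938} = \left(- \frac{1}{907}\right) \left(- \frac{1}{906}\right) \left(- \frac{1}{2011766}\right) + \frac{1191447}{157969} = \frac{1}{821742} \left(- \frac{1}{2011766}\right) + \frac{1191447}{157969} = - \frac{1}{1653152616372} + \frac{1191447}{157969} = \frac{1969643725318412315}{261146865655668468}$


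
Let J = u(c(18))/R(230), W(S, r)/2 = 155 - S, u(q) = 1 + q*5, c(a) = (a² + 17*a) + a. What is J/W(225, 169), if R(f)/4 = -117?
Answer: 463/9360 ≈ 0.049466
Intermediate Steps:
c(a) = a² + 18*a
R(f) = -468 (R(f) = 4*(-117) = -468)
u(q) = 1 + 5*q
W(S, r) = 310 - 2*S (W(S, r) = 2*(155 - S) = 310 - 2*S)
J = -3241/468 (J = (1 + 5*(18*(18 + 18)))/(-468) = (1 + 5*(18*36))*(-1/468) = (1 + 5*648)*(-1/468) = (1 + 3240)*(-1/468) = 3241*(-1/468) = -3241/468 ≈ -6.9252)
J/W(225, 169) = -3241/(468*(310 - 2*225)) = -3241/(468*(310 - 450)) = -3241/468/(-140) = -3241/468*(-1/140) = 463/9360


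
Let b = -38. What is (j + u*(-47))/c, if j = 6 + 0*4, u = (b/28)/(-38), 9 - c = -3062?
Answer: 121/85988 ≈ 0.0014072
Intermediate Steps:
c = 3071 (c = 9 - 1*(-3062) = 9 + 3062 = 3071)
u = 1/28 (u = -38/28/(-38) = -38*1/28*(-1/38) = -19/14*(-1/38) = 1/28 ≈ 0.035714)
j = 6 (j = 6 + 0 = 6)
(j + u*(-47))/c = (6 + (1/28)*(-47))/3071 = (6 - 47/28)*(1/3071) = (121/28)*(1/3071) = 121/85988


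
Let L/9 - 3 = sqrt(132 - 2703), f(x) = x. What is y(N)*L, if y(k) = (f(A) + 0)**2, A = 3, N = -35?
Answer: 243 + 81*I*sqrt(2571) ≈ 243.0 + 4107.1*I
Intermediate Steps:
L = 27 + 9*I*sqrt(2571) (L = 27 + 9*sqrt(132 - 2703) = 27 + 9*sqrt(-2571) = 27 + 9*(I*sqrt(2571)) = 27 + 9*I*sqrt(2571) ≈ 27.0 + 456.35*I)
y(k) = 9 (y(k) = (3 + 0)**2 = 3**2 = 9)
y(N)*L = 9*(27 + 9*I*sqrt(2571)) = 243 + 81*I*sqrt(2571)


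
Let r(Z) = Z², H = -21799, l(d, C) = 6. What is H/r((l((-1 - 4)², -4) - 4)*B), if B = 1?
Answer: -21799/4 ≈ -5449.8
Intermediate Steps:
H/r((l((-1 - 4)², -4) - 4)*B) = -21799/(6 - 4)² = -21799/((2*1)²) = -21799/(2²) = -21799/4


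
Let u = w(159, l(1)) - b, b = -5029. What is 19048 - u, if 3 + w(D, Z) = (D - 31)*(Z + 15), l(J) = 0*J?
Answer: 12102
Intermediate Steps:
l(J) = 0
w(D, Z) = -3 + (-31 + D)*(15 + Z) (w(D, Z) = -3 + (D - 31)*(Z + 15) = -3 + (-31 + D)*(15 + Z))
u = 6946 (u = (-468 - 31*0 + 15*159 + 159*0) - 1*(-5029) = (-468 + 0 + 2385 + 0) + 5029 = 1917 + 5029 = 6946)
19048 - u = 19048 - 1*6946 = 19048 - 6946 = 12102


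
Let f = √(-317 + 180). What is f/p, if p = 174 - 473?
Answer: -I*√137/299 ≈ -0.039146*I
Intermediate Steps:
f = I*√137 (f = √(-137) = I*√137 ≈ 11.705*I)
p = -299
f/p = (I*√137)/(-299) = (I*√137)*(-1/299) = -I*√137/299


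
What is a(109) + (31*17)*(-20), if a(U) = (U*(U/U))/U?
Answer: -10539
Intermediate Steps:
a(U) = 1 (a(U) = (U*1)/U = U/U = 1)
a(109) + (31*17)*(-20) = 1 + (31*17)*(-20) = 1 + 527*(-20) = 1 - 10540 = -10539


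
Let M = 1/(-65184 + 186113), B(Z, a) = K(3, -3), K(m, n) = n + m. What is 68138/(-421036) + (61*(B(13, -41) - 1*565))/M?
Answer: -125342958085757/30074 ≈ -4.1678e+9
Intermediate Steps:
K(m, n) = m + n
B(Z, a) = 0 (B(Z, a) = 3 - 3 = 0)
M = 1/120929 ≈ 8.2693e-6
68138/(-421036) + (61*(B(13, -41) - 1*565))/M = 68138/(-421036) + (61*(0 - 1*565))/(1/120929) = 68138*(-1/421036) + (61*(0 - 565))*120929 = -4867/30074 + (61*(-565))*120929 = -4867/30074 - 34465*120929 = -4867/30074 - 4167817985 = -125342958085757/30074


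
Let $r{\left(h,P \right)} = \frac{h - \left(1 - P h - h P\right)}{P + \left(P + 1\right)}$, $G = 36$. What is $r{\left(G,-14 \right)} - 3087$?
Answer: $- \frac{82376}{27} \approx -3051.0$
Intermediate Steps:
$r{\left(h,P \right)} = \frac{-1 + h + 2 P h}{1 + 2 P}$ ($r{\left(h,P \right)} = \frac{h + \left(\left(P h + P h\right) - 1\right)}{P + \left(1 + P\right)} = \frac{h + \left(2 P h - 1\right)}{1 + 2 P} = \frac{h + \left(-1 + 2 P h\right)}{1 + 2 P} = \frac{-1 + h + 2 P h}{1 + 2 P}$)
$r{\left(G,-14 \right)} - 3087 = \frac{-1 + 36 + 2 \left(-14\right) 36}{1 + 2 \left(-14\right)} - 3087 = \frac{-1 + 36 - 1008}{1 - 28} - 3087 = \frac{1}{-27} \left(-973\right) - 3087 = \left(- \frac{1}{27}\right) \left(-973\right) - 3087 = \frac{973}{27} - 3087 = - \frac{82376}{27}$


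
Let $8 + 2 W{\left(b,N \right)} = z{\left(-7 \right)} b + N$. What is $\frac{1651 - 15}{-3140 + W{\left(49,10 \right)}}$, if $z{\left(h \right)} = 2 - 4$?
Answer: $- \frac{409}{797} \approx -0.51317$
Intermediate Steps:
$z{\left(h \right)} = -2$
$W{\left(b,N \right)} = -4 + \frac{N}{2} - b$ ($W{\left(b,N \right)} = -4 + \frac{- 2 b + N}{2} = -4 + \frac{N - 2 b}{2} = -4 + \left(\frac{N}{2} - b\right) = -4 + \frac{N}{2} - b$)
$\frac{1651 - 15}{-3140 + W{\left(49,10 \right)}} = \frac{1651 - 15}{-3140 - 48} = \frac{1636}{-3140 - 48} = \frac{1636}{-3188} = 1636 \left(- \frac{1}{3188}\right) = - \frac{409}{797}$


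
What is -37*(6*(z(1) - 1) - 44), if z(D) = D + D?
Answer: 1406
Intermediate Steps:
z(D) = 2*D
-37*(6*(z(1) - 1) - 44) = -37*(6*(2*1 - 1) - 44) = -37*(6*(2 - 1) - 44) = -37*(6*1 - 44) = -37*(6 - 44) = -37*(-38) = 1406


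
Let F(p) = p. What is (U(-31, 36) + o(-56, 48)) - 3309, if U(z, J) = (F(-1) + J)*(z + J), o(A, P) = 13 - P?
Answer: -3169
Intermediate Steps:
U(z, J) = (-1 + J)*(J + z) (U(z, J) = (-1 + J)*(z + J) = (-1 + J)*(J + z))
(U(-31, 36) + o(-56, 48)) - 3309 = ((36**2 - 1*36 - 1*(-31) + 36*(-31)) + (13 - 1*48)) - 3309 = ((1296 - 36 + 31 - 1116) + (13 - 48)) - 3309 = (175 - 35) - 3309 = 140 - 3309 = -3169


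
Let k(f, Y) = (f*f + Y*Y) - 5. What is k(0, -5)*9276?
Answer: 185520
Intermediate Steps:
k(f, Y) = -5 + Y² + f² (k(f, Y) = (f² + Y²) - 5 = (Y² + f²) - 5 = -5 + Y² + f²)
k(0, -5)*9276 = (-5 + (-5)² + 0²)*9276 = (-5 + 25 + 0)*9276 = 20*9276 = 185520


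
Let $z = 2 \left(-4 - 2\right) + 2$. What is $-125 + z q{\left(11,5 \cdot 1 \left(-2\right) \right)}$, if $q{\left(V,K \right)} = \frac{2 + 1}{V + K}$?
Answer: $-155$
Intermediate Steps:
$q{\left(V,K \right)} = \frac{3}{K + V}$
$z = -10$ ($z = 2 \left(-6\right) + 2 = -12 + 2 = -10$)
$-125 + z q{\left(11,5 \cdot 1 \left(-2\right) \right)} = -125 - 10 \frac{3}{5 \cdot 1 \left(-2\right) + 11} = -125 - 10 \frac{3}{5 \left(-2\right) + 11} = -125 - 10 \frac{3}{-10 + 11} = -125 - 10 \cdot \frac{3}{1} = -125 - 10 \cdot 3 \cdot 1 = -125 - 30 = -155$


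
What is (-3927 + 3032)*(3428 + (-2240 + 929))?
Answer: -1894715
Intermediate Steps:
(-3927 + 3032)*(3428 + (-2240 + 929)) = -895*(3428 - 1311) = -895*2117 = -1894715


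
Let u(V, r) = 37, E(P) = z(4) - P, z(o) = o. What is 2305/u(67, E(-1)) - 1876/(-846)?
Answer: 1009721/15651 ≈ 64.515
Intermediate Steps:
E(P) = 4 - P
2305/u(67, E(-1)) - 1876/(-846) = 2305/37 - 1876/(-846) = 2305*(1/37) - 1876*(-1/846) = 2305/37 + 938/423 = 1009721/15651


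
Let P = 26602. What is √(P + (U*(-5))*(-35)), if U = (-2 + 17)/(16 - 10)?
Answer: √108158/2 ≈ 164.44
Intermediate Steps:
U = 5/2 (U = 15/6 = 15*(⅙) = 5/2 ≈ 2.5000)
√(P + (U*(-5))*(-35)) = √(26602 + ((5/2)*(-5))*(-35)) = √(26602 - 25/2*(-35)) = √(26602 + 875/2) = √(54079/2) = √108158/2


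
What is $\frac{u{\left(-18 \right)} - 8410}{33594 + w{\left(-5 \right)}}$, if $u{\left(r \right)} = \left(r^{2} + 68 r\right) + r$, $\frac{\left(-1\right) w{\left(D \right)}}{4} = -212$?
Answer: $- \frac{4664}{17221} \approx -0.27083$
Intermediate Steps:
$w{\left(D \right)} = 848$ ($w{\left(D \right)} = \left(-4\right) \left(-212\right) = 848$)
$u{\left(r \right)} = r^{2} + 69 r$
$\frac{u{\left(-18 \right)} - 8410}{33594 + w{\left(-5 \right)}} = \frac{- 18 \left(69 - 18\right) - 8410}{33594 + 848} = \frac{\left(-18\right) 51 - 8410}{34442} = \left(-918 - 8410\right) \frac{1}{34442} = \left(-9328\right) \frac{1}{34442} = - \frac{4664}{17221}$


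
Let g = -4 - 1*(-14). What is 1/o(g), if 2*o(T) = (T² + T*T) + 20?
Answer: 1/110 ≈ 0.0090909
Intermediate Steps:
g = 10 (g = -4 + 14 = 10)
o(T) = 10 + T² (o(T) = ((T² + T*T) + 20)/2 = ((T² + T²) + 20)/2 = (2*T² + 20)/2 = (20 + 2*T²)/2 = 10 + T²)
1/o(g) = 1/(10 + 10²) = 1/(10 + 100) = 1/110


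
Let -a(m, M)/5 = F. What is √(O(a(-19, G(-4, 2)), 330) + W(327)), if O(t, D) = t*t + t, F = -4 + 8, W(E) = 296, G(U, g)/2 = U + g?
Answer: 26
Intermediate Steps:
G(U, g) = 2*U + 2*g (G(U, g) = 2*(U + g) = 2*U + 2*g)
F = 4
a(m, M) = -20 (a(m, M) = -5*4 = -20)
O(t, D) = t + t² (O(t, D) = t² + t = t + t²)
√(O(a(-19, G(-4, 2)), 330) + W(327)) = √(-20*(1 - 20) + 296) = √(-20*(-19) + 296) = √(380 + 296) = √676 = 26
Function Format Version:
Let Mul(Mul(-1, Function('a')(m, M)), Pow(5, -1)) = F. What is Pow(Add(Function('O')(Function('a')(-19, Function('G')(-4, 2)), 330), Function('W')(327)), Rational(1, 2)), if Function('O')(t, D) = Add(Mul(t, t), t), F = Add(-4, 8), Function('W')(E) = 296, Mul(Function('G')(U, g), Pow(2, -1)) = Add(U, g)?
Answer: 26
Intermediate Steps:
Function('G')(U, g) = Add(Mul(2, U), Mul(2, g)) (Function('G')(U, g) = Mul(2, Add(U, g)) = Add(Mul(2, U), Mul(2, g)))
F = 4
Function('a')(m, M) = -20 (Function('a')(m, M) = Mul(-5, 4) = -20)
Function('O')(t, D) = Add(t, Pow(t, 2)) (Function('O')(t, D) = Add(Pow(t, 2), t) = Add(t, Pow(t, 2)))
Pow(Add(Function('O')(Function('a')(-19, Function('G')(-4, 2)), 330), Function('W')(327)), Rational(1, 2)) = Pow(Add(Mul(-20, Add(1, -20)), 296), Rational(1, 2)) = Pow(Add(Mul(-20, -19), 296), Rational(1, 2)) = Pow(Add(380, 296), Rational(1, 2)) = Pow(676, Rational(1, 2)) = 26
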